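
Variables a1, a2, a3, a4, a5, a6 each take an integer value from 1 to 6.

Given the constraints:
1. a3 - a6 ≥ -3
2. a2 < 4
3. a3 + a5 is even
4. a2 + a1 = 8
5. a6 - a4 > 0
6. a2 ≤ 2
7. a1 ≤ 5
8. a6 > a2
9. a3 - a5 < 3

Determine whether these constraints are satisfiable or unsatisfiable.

From constraint 6: a2 ≤ 2. From constraint 7: a1 ≤ 5. Hence a2 + a1 ≤ 7. But constraint 4 requires a2 + a1 = 8, and 8 > 7. Contradiction.

Unsatisfiable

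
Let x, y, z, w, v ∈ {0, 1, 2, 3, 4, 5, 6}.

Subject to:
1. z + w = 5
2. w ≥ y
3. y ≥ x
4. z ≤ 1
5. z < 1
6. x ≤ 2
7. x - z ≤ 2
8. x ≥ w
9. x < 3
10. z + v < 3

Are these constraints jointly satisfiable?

From constraint 4: z ≤ 1. From constraints 6 and 8: w ≤ x ≤ 2. Hence z + w ≤ 3. But constraint 1 requires z + w = 5, and 5 > 3. Contradiction.

Unsatisfiable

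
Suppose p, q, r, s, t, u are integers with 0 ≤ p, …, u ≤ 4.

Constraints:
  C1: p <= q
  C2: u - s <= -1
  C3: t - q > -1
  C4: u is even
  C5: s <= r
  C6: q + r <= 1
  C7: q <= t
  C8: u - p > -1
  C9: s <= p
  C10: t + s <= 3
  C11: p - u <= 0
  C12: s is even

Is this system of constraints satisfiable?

Unsatisfiable

Constraints 2, 9, and 11 give p ≤ u, u < s, s ≤ p. Chaining: p ≤ u < s ≤ p, which forces p < p — impossible.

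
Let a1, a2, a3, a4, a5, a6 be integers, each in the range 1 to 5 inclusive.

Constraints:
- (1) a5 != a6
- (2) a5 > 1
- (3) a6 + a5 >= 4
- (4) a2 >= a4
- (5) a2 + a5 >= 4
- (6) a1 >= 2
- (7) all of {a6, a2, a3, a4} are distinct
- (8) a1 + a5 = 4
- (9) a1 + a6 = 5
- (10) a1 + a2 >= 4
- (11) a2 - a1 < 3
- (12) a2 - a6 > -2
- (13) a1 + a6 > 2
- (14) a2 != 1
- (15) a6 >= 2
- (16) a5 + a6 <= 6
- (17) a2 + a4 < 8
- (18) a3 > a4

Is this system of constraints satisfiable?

Setting (a1, a2, a3, a4, a5, a6) = (2, 4, 2, 1, 2, 3) satisfies everything: constraint 3: a6 + a5 = 5; constraint 5: a2 + a5 = 6; constraint 8: a1 + a5 = 4, and the others follow.

Satisfiable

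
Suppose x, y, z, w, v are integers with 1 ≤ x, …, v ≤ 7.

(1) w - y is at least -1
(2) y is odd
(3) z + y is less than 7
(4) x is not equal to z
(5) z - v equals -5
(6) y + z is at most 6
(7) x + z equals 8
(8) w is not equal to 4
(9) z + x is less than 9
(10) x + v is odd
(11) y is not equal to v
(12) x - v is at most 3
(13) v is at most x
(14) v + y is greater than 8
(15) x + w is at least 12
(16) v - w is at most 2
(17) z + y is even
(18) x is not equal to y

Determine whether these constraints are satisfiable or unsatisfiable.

Try x = 7, y = 5, z = 1, w = 6, v = 6.
Check constraint 1: w - y = 1; constraint 3: z + y = 6; constraint 5: z - v = -5. The remaining constraints are straightforward to verify.

Satisfiable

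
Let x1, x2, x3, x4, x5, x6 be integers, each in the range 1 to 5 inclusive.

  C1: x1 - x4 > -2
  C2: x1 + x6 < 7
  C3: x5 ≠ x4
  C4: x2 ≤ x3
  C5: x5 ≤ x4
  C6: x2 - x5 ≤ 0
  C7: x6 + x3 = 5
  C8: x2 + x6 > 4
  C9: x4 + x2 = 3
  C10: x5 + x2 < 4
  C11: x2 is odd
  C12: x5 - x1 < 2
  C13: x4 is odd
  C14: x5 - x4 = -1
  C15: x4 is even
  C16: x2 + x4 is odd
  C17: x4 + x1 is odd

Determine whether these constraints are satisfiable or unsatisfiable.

Constraint 11 makes x2 odd and constraint 13 makes x4 odd, so x2 + x4 must be even. Constraint 16 says x2 + x4 is odd — contradiction.

Unsatisfiable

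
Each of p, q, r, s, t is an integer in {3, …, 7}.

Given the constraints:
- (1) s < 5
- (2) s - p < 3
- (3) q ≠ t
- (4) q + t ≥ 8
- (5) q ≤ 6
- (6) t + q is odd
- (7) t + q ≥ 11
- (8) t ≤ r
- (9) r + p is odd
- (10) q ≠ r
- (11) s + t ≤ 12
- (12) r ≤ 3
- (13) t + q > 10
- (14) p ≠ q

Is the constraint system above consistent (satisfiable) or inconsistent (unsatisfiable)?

Unsatisfiable

From constraints 8 and 12: t ≤ r ≤ 3. From constraint 5: q ≤ 6. Hence t + q ≤ 9. But constraint 7 requires t + q ≥ 11, and 11 > 9. Contradiction.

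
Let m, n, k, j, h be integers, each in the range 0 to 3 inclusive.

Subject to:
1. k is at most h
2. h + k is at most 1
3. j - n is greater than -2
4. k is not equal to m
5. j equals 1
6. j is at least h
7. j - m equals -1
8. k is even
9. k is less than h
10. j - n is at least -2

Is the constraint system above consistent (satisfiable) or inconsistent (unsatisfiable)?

Try m = 2, n = 0, k = 0, j = 1, h = 1.
Check constraint 2: h + k = 1; constraint 3: j - n = 1; constraint 7: j - m = -1. The remaining constraints are straightforward to verify.

Satisfiable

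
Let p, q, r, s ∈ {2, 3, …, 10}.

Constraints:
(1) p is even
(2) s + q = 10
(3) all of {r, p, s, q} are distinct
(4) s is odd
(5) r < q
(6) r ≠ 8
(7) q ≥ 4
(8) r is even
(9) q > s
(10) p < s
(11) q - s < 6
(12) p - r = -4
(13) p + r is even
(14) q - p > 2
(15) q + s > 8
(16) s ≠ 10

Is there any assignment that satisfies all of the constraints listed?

Setting (p, q, r, s) = (2, 7, 6, 3) satisfies everything: constraint 2: s + q = 10; constraint 11: q - s = 4, and the others follow.

Satisfiable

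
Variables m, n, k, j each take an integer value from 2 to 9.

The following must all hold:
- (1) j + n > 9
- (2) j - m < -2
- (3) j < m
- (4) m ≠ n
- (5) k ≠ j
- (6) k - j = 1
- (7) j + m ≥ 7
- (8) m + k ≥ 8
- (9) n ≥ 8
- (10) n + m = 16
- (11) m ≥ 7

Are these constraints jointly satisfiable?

Satisfiable

Setting (m, n, k, j) = (7, 9, 3, 2) satisfies everything: constraint 1: j + n = 11; constraint 2: j - m = -5; constraint 6: k - j = 1, and the others follow.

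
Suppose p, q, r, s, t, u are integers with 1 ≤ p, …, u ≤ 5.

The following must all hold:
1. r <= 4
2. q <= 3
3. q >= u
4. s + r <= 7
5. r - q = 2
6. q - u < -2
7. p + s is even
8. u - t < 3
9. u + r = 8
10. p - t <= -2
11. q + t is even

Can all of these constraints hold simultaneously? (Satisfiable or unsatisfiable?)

Unsatisfiable

From constraints 2 and 3: u ≤ q ≤ 3. From constraint 1: r ≤ 4. Hence u + r ≤ 7. But constraint 9 requires u + r = 8, and 8 > 7. Contradiction.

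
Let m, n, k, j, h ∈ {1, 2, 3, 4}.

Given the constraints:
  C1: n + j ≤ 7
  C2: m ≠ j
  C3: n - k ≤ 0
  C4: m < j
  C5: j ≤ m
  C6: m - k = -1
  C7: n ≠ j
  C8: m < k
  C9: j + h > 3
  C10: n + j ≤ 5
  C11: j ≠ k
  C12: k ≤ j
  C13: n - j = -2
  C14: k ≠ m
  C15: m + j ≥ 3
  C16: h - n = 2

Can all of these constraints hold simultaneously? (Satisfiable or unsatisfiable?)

Constraints 5, 8, and 12 give m < k, k ≤ j, j ≤ m. Chaining: m < k ≤ j ≤ m, which forces m < m — impossible.

Unsatisfiable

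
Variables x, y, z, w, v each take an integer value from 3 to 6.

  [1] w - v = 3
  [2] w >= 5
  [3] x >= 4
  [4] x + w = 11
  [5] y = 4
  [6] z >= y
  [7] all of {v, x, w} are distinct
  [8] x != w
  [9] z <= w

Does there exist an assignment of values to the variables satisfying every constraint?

Setting (x, y, z, w, v) = (5, 4, 6, 6, 3) satisfies everything: constraint 1: w - v = 3; constraint 4: x + w = 11; constraint 7: values 3, 5, 6 are distinct, and the others follow.

Satisfiable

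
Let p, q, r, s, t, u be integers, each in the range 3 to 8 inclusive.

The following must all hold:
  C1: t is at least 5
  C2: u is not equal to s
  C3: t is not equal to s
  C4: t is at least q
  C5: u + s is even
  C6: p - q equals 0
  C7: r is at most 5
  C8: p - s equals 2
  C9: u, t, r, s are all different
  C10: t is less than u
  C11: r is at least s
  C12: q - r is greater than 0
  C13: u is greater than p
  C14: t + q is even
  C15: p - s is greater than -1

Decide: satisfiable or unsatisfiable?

The assignment p = 5, q = 5, r = 4, s = 3, t = 5, u = 7 works:
  constraint 6 holds since p - q = 0.
  constraint 8 holds since p - s = 2.
The rest check out directly.

Satisfiable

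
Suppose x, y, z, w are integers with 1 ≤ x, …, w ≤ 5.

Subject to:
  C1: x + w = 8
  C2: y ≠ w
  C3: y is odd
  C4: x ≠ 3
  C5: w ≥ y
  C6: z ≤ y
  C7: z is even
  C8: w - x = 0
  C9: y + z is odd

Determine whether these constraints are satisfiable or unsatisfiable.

One satisfying assignment is x = 4, y = 3, z = 2, w = 4.
For the less obvious constraints — constraint 1: x + w = 8; constraint 8: w - x = 0 — and the others hold by inspection.

Satisfiable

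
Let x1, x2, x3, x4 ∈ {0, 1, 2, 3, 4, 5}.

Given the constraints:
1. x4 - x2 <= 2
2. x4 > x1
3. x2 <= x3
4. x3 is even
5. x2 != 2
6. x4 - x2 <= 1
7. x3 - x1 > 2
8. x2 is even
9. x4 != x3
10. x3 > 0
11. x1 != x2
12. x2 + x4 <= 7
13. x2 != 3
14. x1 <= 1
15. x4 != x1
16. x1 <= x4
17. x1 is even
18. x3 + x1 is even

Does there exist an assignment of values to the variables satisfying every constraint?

One satisfying assignment is x1 = 0, x2 = 4, x3 = 4, x4 = 3.
For the less obvious constraints — constraint 1: x4 - x2 = -1; constraint 6: x4 - x2 = -1; constraint 7: x3 - x1 = 4 — and the others hold by inspection.

Satisfiable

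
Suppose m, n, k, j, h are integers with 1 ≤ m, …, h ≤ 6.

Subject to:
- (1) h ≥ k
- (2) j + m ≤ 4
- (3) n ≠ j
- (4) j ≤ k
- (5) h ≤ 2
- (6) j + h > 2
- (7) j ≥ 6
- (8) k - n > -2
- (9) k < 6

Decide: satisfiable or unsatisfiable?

From constraints 4 and 7: k ≥ j and j ≥ 6, so k ≥ 6. From constraints 1 and 5: k ≤ h and h ≤ 2, so k ≤ 2. But 2 < 6, so no value of k works.

Unsatisfiable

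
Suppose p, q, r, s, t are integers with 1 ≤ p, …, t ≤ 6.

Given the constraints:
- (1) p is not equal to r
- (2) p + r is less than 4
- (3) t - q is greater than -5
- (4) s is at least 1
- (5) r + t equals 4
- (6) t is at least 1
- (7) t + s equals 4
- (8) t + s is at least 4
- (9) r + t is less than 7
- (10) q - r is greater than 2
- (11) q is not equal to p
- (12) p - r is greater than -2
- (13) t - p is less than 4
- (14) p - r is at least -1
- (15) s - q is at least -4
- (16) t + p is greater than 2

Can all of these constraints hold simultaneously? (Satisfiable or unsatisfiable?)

Satisfiable

One satisfying assignment is p = 1, q = 6, r = 2, s = 2, t = 2.
For the less obvious constraints — constraint 2: p + r = 3; constraint 3: t - q = -4 — and the others hold by inspection.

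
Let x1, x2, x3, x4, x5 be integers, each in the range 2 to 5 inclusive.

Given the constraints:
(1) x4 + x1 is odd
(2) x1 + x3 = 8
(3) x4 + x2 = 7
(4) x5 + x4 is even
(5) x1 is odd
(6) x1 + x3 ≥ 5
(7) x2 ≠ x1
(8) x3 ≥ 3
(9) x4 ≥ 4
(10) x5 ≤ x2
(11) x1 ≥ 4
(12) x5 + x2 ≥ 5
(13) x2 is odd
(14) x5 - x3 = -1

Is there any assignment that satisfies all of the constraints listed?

Try x1 = 5, x2 = 3, x3 = 3, x4 = 4, x5 = 2.
Check constraint 2: x1 + x3 = 8; constraint 3: x4 + x2 = 7; constraint 6: x1 + x3 = 8. The remaining constraints are straightforward to verify.

Satisfiable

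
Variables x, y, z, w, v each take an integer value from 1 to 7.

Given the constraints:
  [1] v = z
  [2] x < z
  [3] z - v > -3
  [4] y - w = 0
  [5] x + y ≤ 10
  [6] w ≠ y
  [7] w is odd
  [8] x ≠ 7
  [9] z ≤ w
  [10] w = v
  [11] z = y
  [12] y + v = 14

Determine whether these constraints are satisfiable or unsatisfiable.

Unsatisfiable

From constraints 1, 10, and 11, w = v = z = y, so w = y. But constraint 6 says w ≠ y. Contradiction.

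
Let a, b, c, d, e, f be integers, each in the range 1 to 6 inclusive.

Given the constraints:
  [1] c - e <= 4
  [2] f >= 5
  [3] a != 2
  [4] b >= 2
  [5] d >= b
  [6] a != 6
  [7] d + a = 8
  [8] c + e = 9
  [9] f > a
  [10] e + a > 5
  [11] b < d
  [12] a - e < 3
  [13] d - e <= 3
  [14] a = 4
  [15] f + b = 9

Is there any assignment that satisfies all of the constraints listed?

The assignment a = 4, b = 3, c = 6, d = 4, e = 3, f = 6 works:
  constraint 1 holds since c - e = 3.
  constraint 7 holds since d + a = 8.
The rest check out directly.

Satisfiable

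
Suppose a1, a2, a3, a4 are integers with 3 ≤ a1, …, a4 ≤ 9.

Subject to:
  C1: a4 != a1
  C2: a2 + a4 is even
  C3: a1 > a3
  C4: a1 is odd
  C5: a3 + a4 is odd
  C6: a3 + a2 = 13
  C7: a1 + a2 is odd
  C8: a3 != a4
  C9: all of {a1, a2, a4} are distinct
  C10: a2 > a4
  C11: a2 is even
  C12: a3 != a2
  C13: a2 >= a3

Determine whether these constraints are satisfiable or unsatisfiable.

Satisfiable

Setting (a1, a2, a3, a4) = (7, 8, 5, 6) satisfies everything: constraint 6: a3 + a2 = 13; constraint 9: values 7, 8, 6 are distinct, and the others follow.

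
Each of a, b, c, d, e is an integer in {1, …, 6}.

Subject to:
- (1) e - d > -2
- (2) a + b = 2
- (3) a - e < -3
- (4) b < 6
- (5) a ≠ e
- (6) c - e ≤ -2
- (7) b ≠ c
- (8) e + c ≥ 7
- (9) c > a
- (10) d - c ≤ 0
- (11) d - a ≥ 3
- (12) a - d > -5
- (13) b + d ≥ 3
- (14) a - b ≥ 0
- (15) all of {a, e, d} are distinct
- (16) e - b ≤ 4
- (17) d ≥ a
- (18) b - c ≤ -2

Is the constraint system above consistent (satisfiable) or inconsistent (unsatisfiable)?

Unsatisfiable

Constraints 6, 10, 11, 14, and 16 give b − e ≥ -4, e − c ≥ 2, c − d ≥ 0, d − a ≥ 3, a − b ≥ 0.
Adding all 5 inequalities: the left sides telescope to 0, and the right sides sum to (-4) + 2 + 0 + 3 + 0 = 1. So 0 ≥ 1, which is false.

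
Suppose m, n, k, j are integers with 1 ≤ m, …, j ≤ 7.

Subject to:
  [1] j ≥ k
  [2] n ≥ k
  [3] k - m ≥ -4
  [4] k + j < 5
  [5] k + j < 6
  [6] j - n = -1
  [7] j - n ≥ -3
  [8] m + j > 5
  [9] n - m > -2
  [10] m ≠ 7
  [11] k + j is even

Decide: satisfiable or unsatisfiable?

Satisfiable

One satisfying assignment is m = 4, n = 4, k = 1, j = 3.
For the less obvious constraints — constraint 3: k - m = -3; constraint 4: k + j = 4; constraint 5: k + j = 4 — and the others hold by inspection.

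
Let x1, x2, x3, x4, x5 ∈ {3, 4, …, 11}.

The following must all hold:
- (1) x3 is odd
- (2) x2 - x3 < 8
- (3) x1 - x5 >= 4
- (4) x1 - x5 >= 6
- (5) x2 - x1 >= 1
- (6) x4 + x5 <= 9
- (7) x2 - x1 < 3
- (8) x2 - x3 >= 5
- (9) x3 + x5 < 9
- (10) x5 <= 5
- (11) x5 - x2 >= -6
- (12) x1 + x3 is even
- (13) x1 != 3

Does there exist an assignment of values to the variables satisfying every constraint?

Unsatisfiable

Constraints 4, 5, and 11 give x2 − x1 ≥ 1, x1 − x5 ≥ 6, x5 − x2 ≥ -6.
Adding all 3 inequalities: the left sides telescope to 0, and the right sides sum to 1 + 6 + (-6) = 1. So 0 ≥ 1, which is false.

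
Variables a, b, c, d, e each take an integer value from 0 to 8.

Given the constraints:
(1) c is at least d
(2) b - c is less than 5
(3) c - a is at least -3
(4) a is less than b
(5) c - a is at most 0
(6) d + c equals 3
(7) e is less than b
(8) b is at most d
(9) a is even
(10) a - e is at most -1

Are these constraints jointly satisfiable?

Constraints 1, 5, 7, 8, and 10 give a < e, e < b, b ≤ d, d ≤ c, c ≤ a. Chaining: a < e < b ≤ d ≤ c ≤ a, which forces a < a — impossible.

Unsatisfiable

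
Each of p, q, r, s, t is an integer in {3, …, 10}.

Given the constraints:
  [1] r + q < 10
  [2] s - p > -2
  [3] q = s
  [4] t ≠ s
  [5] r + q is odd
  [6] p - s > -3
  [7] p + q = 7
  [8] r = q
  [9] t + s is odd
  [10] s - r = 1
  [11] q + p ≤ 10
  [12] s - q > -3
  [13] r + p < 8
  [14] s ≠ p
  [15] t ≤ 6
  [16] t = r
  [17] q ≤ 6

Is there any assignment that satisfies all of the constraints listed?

Unsatisfiable

From constraints 3, 8, and 16, t = r = q = s, so t = s. But constraint 4 says t ≠ s. Contradiction.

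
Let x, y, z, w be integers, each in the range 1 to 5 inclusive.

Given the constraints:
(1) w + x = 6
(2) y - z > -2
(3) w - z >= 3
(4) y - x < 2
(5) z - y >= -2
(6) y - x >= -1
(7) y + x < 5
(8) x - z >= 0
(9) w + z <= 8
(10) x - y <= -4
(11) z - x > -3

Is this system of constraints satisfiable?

Constraints 5, 8, and 10 give x − z ≥ 0, z − y ≥ -2, y − x ≥ 4.
Adding all 3 inequalities: the left sides telescope to 0, and the right sides sum to 0 + (-2) + 4 = 2. So 0 ≥ 2, which is false.

Unsatisfiable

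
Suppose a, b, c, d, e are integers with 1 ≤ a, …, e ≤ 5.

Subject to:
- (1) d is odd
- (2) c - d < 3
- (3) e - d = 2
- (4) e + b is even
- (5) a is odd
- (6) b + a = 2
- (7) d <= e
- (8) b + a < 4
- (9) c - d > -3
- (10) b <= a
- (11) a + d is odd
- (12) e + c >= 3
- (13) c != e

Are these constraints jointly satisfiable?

Unsatisfiable

Constraint 5 makes a odd and constraint 1 makes d odd, so a + d must be even. Constraint 11 says a + d is odd — contradiction.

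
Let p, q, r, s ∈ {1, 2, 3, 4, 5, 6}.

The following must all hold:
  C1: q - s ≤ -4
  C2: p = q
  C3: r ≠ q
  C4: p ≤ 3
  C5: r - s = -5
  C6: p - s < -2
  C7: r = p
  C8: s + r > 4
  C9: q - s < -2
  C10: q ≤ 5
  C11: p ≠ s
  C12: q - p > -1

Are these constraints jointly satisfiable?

From constraints 2 and 7, r = p = q, so r = q. But constraint 3 says r ≠ q. Contradiction.

Unsatisfiable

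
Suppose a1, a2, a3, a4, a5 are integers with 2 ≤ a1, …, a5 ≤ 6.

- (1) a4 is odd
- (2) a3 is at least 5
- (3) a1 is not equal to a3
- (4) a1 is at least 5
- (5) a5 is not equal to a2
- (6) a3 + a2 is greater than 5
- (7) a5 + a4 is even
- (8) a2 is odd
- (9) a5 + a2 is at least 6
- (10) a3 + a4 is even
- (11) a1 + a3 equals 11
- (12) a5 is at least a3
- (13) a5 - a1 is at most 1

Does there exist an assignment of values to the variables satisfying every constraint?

Take a1 = 6, a2 = 3, a3 = 5, a4 = 3, a5 = 5. Then constraint 6: a3 + a2 = 8; constraint 9: a5 + a2 = 8; constraint 11: a1 + a3 = 11, and every other listed constraint is also met.

Satisfiable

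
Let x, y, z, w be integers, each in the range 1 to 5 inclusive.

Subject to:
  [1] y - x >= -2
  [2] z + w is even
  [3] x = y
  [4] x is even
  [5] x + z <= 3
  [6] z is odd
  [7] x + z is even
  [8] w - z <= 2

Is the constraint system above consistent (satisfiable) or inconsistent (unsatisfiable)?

Unsatisfiable

Constraint 4 makes x even and constraint 6 makes z odd, so x + z must be odd. Constraint 7 says x + z is even — contradiction.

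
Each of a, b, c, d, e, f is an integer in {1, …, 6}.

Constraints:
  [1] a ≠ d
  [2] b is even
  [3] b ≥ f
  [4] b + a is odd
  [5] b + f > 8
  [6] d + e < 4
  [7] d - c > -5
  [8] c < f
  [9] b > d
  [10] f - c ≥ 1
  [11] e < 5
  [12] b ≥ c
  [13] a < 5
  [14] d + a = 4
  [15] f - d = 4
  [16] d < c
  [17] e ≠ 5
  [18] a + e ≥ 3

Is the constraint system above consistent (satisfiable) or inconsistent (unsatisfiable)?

Satisfiable

Setting (a, b, c, d, e, f) = (3, 6, 3, 1, 1, 5) satisfies everything: constraint 5: b + f = 11; constraint 6: d + e = 2; constraint 7: d - c = -2, and the others follow.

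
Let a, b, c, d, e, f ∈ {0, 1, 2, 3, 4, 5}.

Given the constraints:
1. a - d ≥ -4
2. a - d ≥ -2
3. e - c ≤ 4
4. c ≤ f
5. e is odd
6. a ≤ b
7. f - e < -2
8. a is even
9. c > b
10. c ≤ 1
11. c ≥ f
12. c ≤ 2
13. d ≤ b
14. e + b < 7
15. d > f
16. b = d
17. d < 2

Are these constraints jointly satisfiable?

Constraints 4, 9, 13, and 15 give f < d, d ≤ b, b < c, c ≤ f. Chaining: f < d ≤ b < c ≤ f, which forces f < f — impossible.

Unsatisfiable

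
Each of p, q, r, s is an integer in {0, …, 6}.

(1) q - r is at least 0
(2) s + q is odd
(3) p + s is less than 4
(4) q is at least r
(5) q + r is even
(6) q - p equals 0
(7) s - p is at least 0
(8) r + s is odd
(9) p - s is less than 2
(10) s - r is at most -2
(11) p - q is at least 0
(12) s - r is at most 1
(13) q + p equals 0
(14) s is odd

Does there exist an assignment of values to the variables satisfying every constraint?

Unsatisfiable

Constraints 1, 7, 10, and 11 give q − r ≥ 0, r − s ≥ 2, s − p ≥ 0, p − q ≥ 0.
Adding all 4 inequalities: the left sides telescope to 0, and the right sides sum to 0 + 2 + 0 + 0 = 2. So 0 ≥ 2, which is false.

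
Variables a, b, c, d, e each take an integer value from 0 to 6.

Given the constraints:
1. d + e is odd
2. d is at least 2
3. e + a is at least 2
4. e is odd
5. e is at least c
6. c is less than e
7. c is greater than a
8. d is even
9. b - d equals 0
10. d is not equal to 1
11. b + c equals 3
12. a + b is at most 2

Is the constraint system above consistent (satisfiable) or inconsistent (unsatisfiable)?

Take a = 0, b = 2, c = 1, d = 2, e = 5. Then constraint 3: e + a = 5; constraint 9: b - d = 0; constraint 11: b + c = 3, and every other listed constraint is also met.

Satisfiable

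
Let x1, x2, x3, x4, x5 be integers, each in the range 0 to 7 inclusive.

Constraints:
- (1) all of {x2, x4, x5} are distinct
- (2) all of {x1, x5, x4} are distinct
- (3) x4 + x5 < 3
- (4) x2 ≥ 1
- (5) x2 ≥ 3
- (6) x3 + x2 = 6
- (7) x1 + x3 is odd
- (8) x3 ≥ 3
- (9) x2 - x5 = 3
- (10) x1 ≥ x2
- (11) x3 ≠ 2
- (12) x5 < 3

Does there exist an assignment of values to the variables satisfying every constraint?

Satisfiable

The assignment x1 = 4, x2 = 3, x3 = 3, x4 = 2, x5 = 0 works:
  constraint 3 holds since x4 + x5 = 2.
  constraint 6 holds since x3 + x2 = 6.
  constraint 9 holds since x2 - x5 = 3.
The rest check out directly.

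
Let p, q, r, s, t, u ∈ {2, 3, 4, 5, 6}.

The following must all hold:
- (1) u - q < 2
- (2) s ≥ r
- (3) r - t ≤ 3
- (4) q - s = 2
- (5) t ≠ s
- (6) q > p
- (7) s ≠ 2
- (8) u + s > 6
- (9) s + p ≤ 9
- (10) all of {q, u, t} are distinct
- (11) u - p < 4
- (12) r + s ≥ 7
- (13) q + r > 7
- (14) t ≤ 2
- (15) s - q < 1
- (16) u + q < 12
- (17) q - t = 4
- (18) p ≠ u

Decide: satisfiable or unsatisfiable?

Satisfiable

Take p = 2, q = 6, r = 3, s = 4, t = 2, u = 5. Then constraint 1: u - q = -1; constraint 3: r - t = 1; constraint 4: q - s = 2, and every other listed constraint is also met.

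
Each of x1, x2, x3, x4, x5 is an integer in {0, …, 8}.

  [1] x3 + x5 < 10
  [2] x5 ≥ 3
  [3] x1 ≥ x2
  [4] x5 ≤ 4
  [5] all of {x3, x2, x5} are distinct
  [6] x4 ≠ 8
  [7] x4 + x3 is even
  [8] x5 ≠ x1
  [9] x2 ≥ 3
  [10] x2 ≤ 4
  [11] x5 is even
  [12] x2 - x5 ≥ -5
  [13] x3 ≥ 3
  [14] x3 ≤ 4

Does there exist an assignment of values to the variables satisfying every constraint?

Unsatisfiable

Constraints 2, 4, 9, 10, 13, and 14 confine each of x3, x2, x5 to the 2 values {3, 4}.
Constraint 5 requires all 3 of them to be distinct, but only 2 values are available — impossible by the pigeonhole principle.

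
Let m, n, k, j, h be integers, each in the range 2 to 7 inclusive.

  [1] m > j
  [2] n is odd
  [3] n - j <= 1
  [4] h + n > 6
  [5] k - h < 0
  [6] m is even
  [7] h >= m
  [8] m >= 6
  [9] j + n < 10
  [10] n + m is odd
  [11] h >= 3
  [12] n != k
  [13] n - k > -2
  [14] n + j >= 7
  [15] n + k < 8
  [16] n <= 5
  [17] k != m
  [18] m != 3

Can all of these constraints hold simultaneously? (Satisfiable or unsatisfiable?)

Satisfiable

One satisfying assignment is m = 6, n = 3, k = 4, j = 4, h = 6.
For the less obvious constraints — constraint 3: n - j = -1; constraint 4: h + n = 9 — and the others hold by inspection.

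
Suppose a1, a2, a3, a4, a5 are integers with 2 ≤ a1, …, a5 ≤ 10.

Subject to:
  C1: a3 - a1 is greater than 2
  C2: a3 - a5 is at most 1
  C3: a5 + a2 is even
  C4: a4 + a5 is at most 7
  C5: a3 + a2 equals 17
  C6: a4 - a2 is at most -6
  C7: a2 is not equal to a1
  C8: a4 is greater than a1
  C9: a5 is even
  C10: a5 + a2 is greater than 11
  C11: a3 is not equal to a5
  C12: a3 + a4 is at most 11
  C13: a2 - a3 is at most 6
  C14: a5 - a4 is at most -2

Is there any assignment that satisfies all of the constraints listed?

Unsatisfiable

Constraints 2, 6, 13, and 14 give a3 − a2 ≥ -6, a2 − a4 ≥ 6, a4 − a5 ≥ 2, a5 − a3 ≥ -1.
Adding all 4 inequalities: the left sides telescope to 0, and the right sides sum to (-6) + 6 + 2 + (-1) = 1. So 0 ≥ 1, which is false.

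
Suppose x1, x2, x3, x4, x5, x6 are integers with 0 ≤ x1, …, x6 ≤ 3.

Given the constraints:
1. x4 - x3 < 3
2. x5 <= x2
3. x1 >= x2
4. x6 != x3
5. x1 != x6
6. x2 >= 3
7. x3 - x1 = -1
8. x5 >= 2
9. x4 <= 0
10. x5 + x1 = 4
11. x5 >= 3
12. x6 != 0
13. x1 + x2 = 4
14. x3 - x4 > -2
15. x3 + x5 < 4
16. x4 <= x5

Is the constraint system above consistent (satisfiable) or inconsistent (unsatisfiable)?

From constraint 8: x5 ≥ 2. From constraints 3 and 6: x1 ≥ x2 ≥ 3. Hence x5 + x1 ≥ 5. But constraint 10 requires x5 + x1 = 4, and 4 < 5. Contradiction.

Unsatisfiable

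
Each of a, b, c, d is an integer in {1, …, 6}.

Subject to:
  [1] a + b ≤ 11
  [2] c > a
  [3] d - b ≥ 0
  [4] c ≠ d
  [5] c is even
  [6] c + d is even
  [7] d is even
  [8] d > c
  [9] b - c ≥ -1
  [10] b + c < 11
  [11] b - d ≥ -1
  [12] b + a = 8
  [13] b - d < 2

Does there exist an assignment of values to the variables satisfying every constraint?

Setting (a, b, c, d) = (2, 6, 4, 6) satisfies everything: constraint 1: a + b = 8; constraint 3: d - b = 0, and the others follow.

Satisfiable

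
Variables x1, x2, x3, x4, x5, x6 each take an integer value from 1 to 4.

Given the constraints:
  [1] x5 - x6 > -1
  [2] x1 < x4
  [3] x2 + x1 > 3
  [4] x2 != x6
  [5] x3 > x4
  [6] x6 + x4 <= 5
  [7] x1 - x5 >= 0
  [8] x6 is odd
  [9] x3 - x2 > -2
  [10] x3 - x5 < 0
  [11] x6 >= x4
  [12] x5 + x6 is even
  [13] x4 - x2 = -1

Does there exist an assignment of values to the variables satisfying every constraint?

Constraints 2, 5, 7, and 10 give x1 < x4, x4 < x3, x3 < x5, x5 ≤ x1. Chaining: x1 < x4 < x3 < x5 ≤ x1, which forces x1 < x1 — impossible.

Unsatisfiable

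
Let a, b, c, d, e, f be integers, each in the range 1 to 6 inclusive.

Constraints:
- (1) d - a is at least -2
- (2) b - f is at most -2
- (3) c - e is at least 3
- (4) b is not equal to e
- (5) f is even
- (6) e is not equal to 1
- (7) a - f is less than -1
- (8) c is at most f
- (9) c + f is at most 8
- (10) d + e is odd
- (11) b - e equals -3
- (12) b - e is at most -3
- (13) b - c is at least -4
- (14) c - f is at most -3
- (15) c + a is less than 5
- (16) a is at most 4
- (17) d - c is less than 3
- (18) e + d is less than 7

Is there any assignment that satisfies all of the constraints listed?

Constraints 3, 12, and 13 give b − c ≥ -4, c − e ≥ 3, e − b ≥ 3.
Adding all 3 inequalities: the left sides telescope to 0, and the right sides sum to (-4) + 3 + 3 = 2. So 0 ≥ 2, which is false.

Unsatisfiable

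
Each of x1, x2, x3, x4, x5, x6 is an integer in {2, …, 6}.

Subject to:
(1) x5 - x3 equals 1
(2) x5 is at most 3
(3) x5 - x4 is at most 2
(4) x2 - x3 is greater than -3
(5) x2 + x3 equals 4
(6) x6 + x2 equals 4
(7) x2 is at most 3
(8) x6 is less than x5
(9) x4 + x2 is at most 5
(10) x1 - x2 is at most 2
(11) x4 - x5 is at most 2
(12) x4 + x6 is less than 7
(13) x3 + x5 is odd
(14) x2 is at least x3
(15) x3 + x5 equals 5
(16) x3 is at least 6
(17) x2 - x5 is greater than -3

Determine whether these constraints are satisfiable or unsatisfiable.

Unsatisfiable

From constraint 16: x3 ≥ 6. From constraints 7 and 14: x3 ≤ x2 and x2 ≤ 3, so x3 ≤ 3. But 3 < 6, so no value of x3 works.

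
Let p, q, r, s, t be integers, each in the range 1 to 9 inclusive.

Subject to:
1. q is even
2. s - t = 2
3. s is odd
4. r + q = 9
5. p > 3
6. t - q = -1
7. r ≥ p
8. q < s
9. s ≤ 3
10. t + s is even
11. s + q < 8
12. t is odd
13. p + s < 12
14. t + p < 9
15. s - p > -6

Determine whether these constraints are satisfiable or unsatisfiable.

The assignment p = 6, q = 2, r = 7, s = 3, t = 1 works:
  constraint 2 holds since s - t = 2.
  constraint 4 holds since r + q = 9.
  constraint 6 holds since t - q = -1.
The rest check out directly.

Satisfiable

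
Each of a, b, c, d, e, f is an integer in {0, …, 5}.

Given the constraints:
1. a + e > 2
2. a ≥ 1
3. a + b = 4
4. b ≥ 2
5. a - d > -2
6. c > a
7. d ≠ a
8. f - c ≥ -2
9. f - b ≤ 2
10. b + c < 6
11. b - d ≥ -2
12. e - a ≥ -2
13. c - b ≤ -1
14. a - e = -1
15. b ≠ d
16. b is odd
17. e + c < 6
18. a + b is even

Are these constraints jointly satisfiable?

Satisfiable

Try a = 1, b = 3, c = 2, d = 2, e = 2, f = 2.
Check constraint 1: a + e = 3; constraint 3: a + b = 4; constraint 5: a - d = -1. The remaining constraints are straightforward to verify.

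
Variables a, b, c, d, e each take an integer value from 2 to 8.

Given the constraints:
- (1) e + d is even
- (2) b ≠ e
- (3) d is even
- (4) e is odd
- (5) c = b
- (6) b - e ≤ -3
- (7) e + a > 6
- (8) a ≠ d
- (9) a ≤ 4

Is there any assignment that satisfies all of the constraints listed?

Unsatisfiable

Constraint 4 makes e odd and constraint 3 makes d even, so e + d must be odd. Constraint 1 says e + d is even — contradiction.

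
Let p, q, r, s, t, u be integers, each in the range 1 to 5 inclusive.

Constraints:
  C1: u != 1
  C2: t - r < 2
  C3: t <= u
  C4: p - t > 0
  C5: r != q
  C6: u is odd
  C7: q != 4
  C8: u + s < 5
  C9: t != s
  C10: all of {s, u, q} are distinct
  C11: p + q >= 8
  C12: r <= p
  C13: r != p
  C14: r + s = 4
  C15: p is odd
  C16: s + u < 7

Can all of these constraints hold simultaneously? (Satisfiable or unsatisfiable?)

Satisfiable

One satisfying assignment is p = 5, q = 5, r = 3, s = 1, t = 3, u = 3.
For the less obvious constraints — constraint 2: t - r = 0; constraint 4: p - t = 2; constraint 8: u + s = 4 — and the others hold by inspection.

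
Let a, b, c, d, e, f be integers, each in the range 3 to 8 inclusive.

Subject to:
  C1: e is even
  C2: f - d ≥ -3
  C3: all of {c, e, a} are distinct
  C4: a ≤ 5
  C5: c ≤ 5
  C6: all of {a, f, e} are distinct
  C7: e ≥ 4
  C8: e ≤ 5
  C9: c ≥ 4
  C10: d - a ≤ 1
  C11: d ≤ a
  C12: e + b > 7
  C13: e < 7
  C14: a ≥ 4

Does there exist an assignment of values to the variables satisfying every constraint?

Constraints 4, 5, 7, 8, 9, and 14 confine each of c, e, a to the 2 values {4, 5}.
Constraint 3 requires all 3 of them to be distinct, but only 2 values are available — impossible by the pigeonhole principle.

Unsatisfiable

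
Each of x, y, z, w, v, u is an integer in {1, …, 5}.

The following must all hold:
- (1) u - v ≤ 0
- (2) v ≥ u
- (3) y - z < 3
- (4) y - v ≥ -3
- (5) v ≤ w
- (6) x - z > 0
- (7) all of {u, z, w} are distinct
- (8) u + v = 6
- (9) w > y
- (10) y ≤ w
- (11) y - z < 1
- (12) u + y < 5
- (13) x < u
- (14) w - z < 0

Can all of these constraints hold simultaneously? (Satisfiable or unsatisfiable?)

Constraints 2, 5, 6, 13, and 14 give v ≤ w, w < z, z < x, x < u, u ≤ v. Chaining: v ≤ w < z < x < u ≤ v, which forces v < v — impossible.

Unsatisfiable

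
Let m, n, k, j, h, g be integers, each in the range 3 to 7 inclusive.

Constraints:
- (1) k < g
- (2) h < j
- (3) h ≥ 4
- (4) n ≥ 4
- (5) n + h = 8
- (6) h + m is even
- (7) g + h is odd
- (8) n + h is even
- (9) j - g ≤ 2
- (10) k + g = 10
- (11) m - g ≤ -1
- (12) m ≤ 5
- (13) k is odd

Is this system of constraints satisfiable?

Take m = 4, n = 4, k = 3, j = 6, h = 4, g = 7. Then constraint 5: n + h = 8; constraint 9: j - g = -1, and every other listed constraint is also met.

Satisfiable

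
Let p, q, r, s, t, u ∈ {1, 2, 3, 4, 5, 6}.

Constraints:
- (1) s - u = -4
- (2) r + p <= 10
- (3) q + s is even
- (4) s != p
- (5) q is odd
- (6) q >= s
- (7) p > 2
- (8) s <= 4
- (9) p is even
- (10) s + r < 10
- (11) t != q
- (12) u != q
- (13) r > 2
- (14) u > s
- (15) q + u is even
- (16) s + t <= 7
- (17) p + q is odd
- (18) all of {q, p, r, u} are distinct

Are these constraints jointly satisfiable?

Satisfiable

Setting (p, q, r, s, t, u) = (4, 1, 6, 1, 5, 5) satisfies everything: constraint 1: s - u = -4; constraint 2: r + p = 10, and the others follow.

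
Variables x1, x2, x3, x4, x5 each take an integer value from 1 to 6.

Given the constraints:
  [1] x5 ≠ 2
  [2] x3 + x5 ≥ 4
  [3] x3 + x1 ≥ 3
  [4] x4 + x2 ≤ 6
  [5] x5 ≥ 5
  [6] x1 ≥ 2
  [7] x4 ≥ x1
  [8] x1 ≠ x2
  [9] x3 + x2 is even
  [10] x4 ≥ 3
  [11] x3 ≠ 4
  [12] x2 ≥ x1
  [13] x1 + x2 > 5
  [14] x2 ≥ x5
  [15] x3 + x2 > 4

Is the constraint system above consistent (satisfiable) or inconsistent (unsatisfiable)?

From constraints 6 and 7: x4 ≥ x1 ≥ 2. From constraints 5 and 14: x2 ≥ x5 ≥ 5. Hence x4 + x2 ≥ 7. But constraint 4 requires x4 + x2 ≤ 6, and 6 < 7. Contradiction.

Unsatisfiable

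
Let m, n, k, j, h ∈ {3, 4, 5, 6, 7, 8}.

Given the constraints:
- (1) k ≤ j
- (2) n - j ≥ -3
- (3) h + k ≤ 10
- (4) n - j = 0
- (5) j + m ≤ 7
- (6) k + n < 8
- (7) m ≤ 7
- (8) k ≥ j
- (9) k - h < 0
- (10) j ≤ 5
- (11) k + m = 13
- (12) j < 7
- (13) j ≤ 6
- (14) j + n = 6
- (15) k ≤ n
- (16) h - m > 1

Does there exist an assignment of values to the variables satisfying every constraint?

Unsatisfiable

From constraints 1 and 10: k ≤ j ≤ 5. From constraint 7: m ≤ 7. Hence k + m ≤ 12. But constraint 11 requires k + m = 13, and 13 > 12. Contradiction.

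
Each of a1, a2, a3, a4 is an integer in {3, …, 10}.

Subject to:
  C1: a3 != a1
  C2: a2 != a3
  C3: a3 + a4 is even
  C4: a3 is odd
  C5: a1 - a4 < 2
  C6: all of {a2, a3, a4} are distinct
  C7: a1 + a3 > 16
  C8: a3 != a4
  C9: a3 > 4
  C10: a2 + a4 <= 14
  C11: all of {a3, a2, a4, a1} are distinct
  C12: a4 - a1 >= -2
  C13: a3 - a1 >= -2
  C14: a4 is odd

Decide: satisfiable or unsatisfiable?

Satisfiable

Setting (a1, a2, a3, a4) = (8, 6, 9, 7) satisfies everything: constraint 5: a1 - a4 = 1; constraint 7: a1 + a3 = 17, and the others follow.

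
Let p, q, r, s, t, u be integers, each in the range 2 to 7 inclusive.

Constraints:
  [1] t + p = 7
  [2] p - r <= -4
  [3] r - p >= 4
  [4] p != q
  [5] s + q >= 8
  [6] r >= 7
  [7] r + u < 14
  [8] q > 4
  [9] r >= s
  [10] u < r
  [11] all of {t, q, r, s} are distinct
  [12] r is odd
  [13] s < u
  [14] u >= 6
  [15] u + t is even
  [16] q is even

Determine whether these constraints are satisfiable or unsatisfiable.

One satisfying assignment is p = 3, q = 6, r = 7, s = 3, t = 4, u = 6.
For the less obvious constraints — constraint 1: t + p = 7; constraint 2: p - r = -4; constraint 3: r - p = 4 — and the others hold by inspection.

Satisfiable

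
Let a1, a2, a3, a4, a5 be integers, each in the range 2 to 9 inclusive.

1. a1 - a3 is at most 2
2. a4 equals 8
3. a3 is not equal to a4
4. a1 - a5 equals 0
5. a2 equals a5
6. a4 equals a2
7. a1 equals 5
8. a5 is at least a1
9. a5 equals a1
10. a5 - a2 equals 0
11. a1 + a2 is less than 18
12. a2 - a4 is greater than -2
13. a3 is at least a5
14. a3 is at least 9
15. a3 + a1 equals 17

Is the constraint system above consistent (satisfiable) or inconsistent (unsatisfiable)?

Unsatisfiable

Constraint 2 fixes a4 = 8 and constraint 7 fixes a1 = 5. Constraints 5, 6, and 9 give a4 = a2 = a5 = a1, so a4 = a1. But 8 ≠ 5 — contradiction.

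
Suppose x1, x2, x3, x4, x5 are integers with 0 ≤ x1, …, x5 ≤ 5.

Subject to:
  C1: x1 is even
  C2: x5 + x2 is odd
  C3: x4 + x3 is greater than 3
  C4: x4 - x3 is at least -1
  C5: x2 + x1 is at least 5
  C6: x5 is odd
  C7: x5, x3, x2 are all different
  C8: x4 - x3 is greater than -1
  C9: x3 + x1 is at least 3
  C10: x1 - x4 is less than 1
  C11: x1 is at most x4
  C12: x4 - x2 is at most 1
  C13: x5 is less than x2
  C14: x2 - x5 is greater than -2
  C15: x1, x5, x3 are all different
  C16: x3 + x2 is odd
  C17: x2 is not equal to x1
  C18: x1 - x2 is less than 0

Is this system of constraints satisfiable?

Satisfiable

Setting (x1, x2, x3, x4, x5) = (2, 4, 1, 3, 3) satisfies everything: constraint 3: x4 + x3 = 4; constraint 4: x4 - x3 = 2, and the others follow.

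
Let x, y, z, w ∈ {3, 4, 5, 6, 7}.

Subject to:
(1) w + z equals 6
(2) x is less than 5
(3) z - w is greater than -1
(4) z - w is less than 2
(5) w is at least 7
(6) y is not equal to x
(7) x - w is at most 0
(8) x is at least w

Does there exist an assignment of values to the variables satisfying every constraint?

Unsatisfiable

From constraints 5 and 8: x ≥ w and w ≥ 7, so x ≥ 7. From constraint 2: x ≤ 4. But 4 < 7, so no value of x works.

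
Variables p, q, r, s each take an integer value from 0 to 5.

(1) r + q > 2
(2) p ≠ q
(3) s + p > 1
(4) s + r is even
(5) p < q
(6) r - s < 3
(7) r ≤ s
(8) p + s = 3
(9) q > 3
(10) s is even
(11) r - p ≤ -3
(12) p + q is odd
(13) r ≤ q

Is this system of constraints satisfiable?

Satisfiable

Take p = 3, q = 4, r = 0, s = 0. Then constraint 1: r + q = 4; constraint 3: s + p = 3; constraint 6: r - s = 0, and every other listed constraint is also met.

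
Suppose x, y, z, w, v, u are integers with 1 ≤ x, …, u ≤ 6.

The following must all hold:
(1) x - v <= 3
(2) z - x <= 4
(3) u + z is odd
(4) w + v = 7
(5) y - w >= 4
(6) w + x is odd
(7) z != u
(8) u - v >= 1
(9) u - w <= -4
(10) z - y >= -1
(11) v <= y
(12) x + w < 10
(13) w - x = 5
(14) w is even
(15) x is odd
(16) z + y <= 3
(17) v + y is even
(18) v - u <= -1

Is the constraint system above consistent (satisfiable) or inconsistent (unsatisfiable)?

Unsatisfiable

Constraints 1, 2, 5, 8, 9, and 10 give x − z ≥ -4, z − y ≥ -1, y − w ≥ 4, w − u ≥ 4, u − v ≥ 1, v − x ≥ -3.
Adding all 6 inequalities: the left sides telescope to 0, and the right sides sum to (-4) + (-1) + 4 + 4 + 1 + (-3) = 1. So 0 ≥ 1, which is false.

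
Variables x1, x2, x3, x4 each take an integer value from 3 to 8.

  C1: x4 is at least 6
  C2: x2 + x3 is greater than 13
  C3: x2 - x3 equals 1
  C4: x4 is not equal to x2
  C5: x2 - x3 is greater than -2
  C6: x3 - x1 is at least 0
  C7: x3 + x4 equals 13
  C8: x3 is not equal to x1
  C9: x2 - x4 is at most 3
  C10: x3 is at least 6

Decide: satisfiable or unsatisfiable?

Satisfiable

Setting (x1, x2, x3, x4) = (5, 8, 7, 6) satisfies everything: constraint 2: x2 + x3 = 15; constraint 3: x2 - x3 = 1; constraint 5: x2 - x3 = 1, and the others follow.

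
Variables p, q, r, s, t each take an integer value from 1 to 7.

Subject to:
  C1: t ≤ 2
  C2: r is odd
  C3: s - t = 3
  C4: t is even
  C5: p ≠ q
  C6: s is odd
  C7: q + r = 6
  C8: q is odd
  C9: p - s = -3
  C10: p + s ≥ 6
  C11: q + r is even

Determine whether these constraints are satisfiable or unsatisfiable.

Satisfiable

Take p = 2, q = 5, r = 1, s = 5, t = 2. Then constraint 3: s - t = 3; constraint 7: q + r = 6, and every other listed constraint is also met.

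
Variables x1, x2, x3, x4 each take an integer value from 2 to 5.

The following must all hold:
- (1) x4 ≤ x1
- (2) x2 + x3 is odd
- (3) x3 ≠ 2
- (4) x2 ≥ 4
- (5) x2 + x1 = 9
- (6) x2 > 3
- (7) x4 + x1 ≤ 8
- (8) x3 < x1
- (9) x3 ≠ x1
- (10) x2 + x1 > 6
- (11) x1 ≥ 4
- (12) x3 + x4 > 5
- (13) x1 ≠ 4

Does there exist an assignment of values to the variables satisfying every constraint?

Try x1 = 5, x2 = 4, x3 = 3, x4 = 3.
Check constraint 5: x2 + x1 = 9; constraint 7: x4 + x1 = 8; constraint 10: x2 + x1 = 9. The remaining constraints are straightforward to verify.

Satisfiable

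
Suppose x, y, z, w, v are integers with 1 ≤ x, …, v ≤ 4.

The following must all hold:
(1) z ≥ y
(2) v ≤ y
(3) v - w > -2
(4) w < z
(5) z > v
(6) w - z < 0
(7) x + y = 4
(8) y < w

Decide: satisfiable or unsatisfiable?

Satisfiable

Try x = 3, y = 1, z = 4, w = 2, v = 1.
Check constraint 3: v - w = -1; constraint 6: w - z = -2. The remaining constraints are straightforward to verify.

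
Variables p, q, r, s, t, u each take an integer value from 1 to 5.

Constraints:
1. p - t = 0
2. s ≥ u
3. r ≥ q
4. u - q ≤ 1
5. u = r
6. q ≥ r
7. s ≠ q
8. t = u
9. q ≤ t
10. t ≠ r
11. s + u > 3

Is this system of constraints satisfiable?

Unsatisfiable

From constraints 5 and 8, t = u = r, so t = r. But constraint 10 says t ≠ r. Contradiction.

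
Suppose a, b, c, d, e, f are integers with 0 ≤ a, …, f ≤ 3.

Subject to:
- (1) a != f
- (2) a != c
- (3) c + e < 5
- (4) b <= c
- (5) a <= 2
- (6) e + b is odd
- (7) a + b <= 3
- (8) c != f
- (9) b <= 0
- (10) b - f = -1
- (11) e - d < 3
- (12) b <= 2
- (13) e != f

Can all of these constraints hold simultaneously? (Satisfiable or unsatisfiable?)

Satisfiable

The assignment a = 2, b = 0, c = 0, d = 1, e = 3, f = 1 works:
  constraint 3 holds since c + e = 3.
  constraint 7 holds since a + b = 2.
The rest check out directly.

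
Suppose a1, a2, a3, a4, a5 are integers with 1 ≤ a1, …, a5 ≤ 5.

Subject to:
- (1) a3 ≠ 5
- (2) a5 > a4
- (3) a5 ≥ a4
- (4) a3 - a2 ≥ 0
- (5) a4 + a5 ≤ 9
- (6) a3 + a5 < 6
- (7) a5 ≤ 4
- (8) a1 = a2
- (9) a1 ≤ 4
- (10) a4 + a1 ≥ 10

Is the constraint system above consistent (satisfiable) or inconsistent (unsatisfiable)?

Unsatisfiable

From constraints 3 and 7: a4 ≤ a5 ≤ 4. From constraint 9: a1 ≤ 4. Hence a4 + a1 ≤ 8. But constraint 10 requires a4 + a1 ≥ 10, and 10 > 8. Contradiction.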